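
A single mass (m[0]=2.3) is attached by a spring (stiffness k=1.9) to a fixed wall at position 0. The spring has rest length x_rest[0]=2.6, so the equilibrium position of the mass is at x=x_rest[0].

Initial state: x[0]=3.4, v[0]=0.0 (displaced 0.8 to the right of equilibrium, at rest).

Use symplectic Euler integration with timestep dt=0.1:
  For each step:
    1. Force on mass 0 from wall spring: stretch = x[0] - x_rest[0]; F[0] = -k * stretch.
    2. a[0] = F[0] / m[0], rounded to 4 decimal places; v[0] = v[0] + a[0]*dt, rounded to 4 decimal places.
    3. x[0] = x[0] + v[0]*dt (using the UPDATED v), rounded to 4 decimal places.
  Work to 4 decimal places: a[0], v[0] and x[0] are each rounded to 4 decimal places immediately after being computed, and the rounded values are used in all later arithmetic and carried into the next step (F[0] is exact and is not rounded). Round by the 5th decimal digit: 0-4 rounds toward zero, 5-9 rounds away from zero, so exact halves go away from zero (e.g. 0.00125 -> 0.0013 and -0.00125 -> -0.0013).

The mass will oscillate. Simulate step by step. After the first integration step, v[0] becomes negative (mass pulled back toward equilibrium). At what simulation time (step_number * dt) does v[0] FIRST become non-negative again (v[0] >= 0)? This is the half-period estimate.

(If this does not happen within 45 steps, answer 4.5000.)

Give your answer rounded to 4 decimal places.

Step 0: x=[3.4000] v=[0.0000]
Step 1: x=[3.3934] v=[-0.0661]
Step 2: x=[3.3802] v=[-0.1316]
Step 3: x=[3.3606] v=[-0.1961]
Step 4: x=[3.3347] v=[-0.2589]
Step 5: x=[3.3027] v=[-0.3196]
Step 6: x=[3.2649] v=[-0.3777]
Step 7: x=[3.2216] v=[-0.4326]
Step 8: x=[3.1732] v=[-0.4840]
Step 9: x=[3.1201] v=[-0.5314]
Step 10: x=[3.0627] v=[-0.5744]
Step 11: x=[3.0014] v=[-0.6126]
Step 12: x=[2.9368] v=[-0.6458]
Step 13: x=[2.8694] v=[-0.6736]
Step 14: x=[2.7998] v=[-0.6959]
Step 15: x=[2.7286] v=[-0.7124]
Step 16: x=[2.6563] v=[-0.7230]
Step 17: x=[2.5835] v=[-0.7277]
Step 18: x=[2.5109] v=[-0.7263]
Step 19: x=[2.4390] v=[-0.7189]
Step 20: x=[2.3684] v=[-0.7056]
Step 21: x=[2.2998] v=[-0.6865]
Step 22: x=[2.2336] v=[-0.6617]
Step 23: x=[2.1705] v=[-0.6314]
Step 24: x=[2.1109] v=[-0.5959]
Step 25: x=[2.0554] v=[-0.5555]
Step 26: x=[2.0044] v=[-0.5105]
Step 27: x=[1.9583] v=[-0.4613]
Step 28: x=[1.9175] v=[-0.4083]
Step 29: x=[1.8823] v=[-0.3519]
Step 30: x=[1.8530] v=[-0.2926]
Step 31: x=[1.8299] v=[-0.2309]
Step 32: x=[1.8132] v=[-0.1673]
Step 33: x=[1.8030] v=[-0.1023]
Step 34: x=[1.7994] v=[-0.0365]
Step 35: x=[1.8024] v=[0.0296]
First v>=0 after going negative at step 35, time=3.5000

Answer: 3.5000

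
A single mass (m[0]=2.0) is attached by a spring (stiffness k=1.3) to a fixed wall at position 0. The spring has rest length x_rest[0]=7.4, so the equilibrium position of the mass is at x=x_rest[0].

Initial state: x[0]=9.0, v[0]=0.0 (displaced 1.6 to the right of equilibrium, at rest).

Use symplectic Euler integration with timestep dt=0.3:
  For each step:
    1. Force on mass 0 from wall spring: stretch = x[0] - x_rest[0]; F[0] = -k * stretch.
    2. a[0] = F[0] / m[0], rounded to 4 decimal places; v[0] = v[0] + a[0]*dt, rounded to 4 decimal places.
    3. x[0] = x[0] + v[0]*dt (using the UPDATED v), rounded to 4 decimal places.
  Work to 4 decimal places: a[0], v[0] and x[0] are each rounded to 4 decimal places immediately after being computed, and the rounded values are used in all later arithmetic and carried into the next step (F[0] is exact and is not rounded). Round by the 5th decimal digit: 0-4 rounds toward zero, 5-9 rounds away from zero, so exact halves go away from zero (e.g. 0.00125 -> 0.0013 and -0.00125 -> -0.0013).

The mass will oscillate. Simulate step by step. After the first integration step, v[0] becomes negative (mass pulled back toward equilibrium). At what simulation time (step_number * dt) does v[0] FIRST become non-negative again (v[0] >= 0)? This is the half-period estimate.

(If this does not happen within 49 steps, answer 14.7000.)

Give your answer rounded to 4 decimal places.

Step 0: x=[9.0000] v=[0.0000]
Step 1: x=[8.9064] v=[-0.3120]
Step 2: x=[8.7247] v=[-0.6058]
Step 3: x=[8.4655] v=[-0.8641]
Step 4: x=[8.1439] v=[-1.0719]
Step 5: x=[7.7788] v=[-1.2170]
Step 6: x=[7.3915] v=[-1.2909]
Step 7: x=[7.0047] v=[-1.2893]
Step 8: x=[6.6410] v=[-1.2122]
Step 9: x=[6.3217] v=[-1.0642]
Step 10: x=[6.0655] v=[-0.8539]
Step 11: x=[5.8874] v=[-0.5937]
Step 12: x=[5.7978] v=[-0.2987]
Step 13: x=[5.8019] v=[0.0137]
First v>=0 after going negative at step 13, time=3.9000

Answer: 3.9000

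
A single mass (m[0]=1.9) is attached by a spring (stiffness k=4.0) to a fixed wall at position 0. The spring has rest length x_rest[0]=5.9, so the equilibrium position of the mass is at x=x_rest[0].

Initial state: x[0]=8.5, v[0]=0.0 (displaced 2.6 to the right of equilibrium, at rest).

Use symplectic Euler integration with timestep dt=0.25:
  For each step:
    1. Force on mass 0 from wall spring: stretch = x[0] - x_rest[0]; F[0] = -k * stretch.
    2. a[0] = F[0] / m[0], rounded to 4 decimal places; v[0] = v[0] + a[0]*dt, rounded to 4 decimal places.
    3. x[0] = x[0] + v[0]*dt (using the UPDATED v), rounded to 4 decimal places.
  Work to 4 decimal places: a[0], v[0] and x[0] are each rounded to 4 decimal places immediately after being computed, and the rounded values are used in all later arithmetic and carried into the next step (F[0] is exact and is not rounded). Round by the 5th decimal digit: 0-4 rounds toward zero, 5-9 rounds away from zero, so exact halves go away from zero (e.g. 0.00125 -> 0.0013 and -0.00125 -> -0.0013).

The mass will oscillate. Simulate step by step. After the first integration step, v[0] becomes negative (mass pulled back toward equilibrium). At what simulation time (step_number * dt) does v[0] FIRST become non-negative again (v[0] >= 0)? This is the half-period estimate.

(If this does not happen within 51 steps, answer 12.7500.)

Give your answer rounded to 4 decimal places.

Answer: 2.2500

Derivation:
Step 0: x=[8.5000] v=[0.0000]
Step 1: x=[8.1579] v=[-1.3684]
Step 2: x=[7.5187] v=[-2.5568]
Step 3: x=[6.6665] v=[-3.4088]
Step 4: x=[5.7135] v=[-3.8122]
Step 5: x=[4.7850] v=[-3.7141]
Step 6: x=[4.0032] v=[-3.1273]
Step 7: x=[3.4710] v=[-2.1290]
Step 8: x=[3.2584] v=[-0.8506]
Step 9: x=[3.3933] v=[0.5397]
First v>=0 after going negative at step 9, time=2.2500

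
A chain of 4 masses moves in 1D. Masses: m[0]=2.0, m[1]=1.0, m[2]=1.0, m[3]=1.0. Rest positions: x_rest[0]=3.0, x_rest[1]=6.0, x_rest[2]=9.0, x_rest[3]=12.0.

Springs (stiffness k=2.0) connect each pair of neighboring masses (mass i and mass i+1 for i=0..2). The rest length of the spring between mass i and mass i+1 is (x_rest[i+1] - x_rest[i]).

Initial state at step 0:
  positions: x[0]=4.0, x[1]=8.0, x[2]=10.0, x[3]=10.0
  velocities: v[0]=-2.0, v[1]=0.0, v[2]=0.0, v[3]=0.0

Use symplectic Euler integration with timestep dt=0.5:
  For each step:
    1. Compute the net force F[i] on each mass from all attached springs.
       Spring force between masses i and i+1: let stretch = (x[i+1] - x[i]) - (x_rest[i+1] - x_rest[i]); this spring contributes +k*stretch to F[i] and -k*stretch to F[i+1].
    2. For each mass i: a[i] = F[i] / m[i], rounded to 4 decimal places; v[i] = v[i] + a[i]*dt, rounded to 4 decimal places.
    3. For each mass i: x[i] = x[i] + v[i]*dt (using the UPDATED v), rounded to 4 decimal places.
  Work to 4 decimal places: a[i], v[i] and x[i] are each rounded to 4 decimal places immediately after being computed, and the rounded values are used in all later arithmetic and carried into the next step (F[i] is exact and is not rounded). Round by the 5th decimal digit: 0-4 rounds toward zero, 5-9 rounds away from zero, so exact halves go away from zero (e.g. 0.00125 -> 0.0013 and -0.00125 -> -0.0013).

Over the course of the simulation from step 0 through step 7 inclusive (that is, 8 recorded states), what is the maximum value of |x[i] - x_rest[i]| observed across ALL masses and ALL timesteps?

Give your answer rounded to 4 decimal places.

Answer: 3.7386

Derivation:
Step 0: x=[4.0000 8.0000 10.0000 10.0000] v=[-2.0000 0.0000 0.0000 0.0000]
Step 1: x=[3.2500 7.0000 9.0000 11.5000] v=[-1.5000 -2.0000 -2.0000 3.0000]
Step 2: x=[2.6875 5.1250 8.2500 13.2500] v=[-1.1250 -3.7500 -1.5000 3.5000]
Step 3: x=[1.9844 3.5938 8.4375 14.0000] v=[-1.4063 -3.0625 0.3750 1.5000]
Step 4: x=[0.9336 3.6797 8.9844 13.4688] v=[-2.1016 0.1718 1.0938 -1.0625]
Step 5: x=[-0.1807 5.0449 9.1212 12.1954] v=[-2.2286 2.7304 0.2735 -2.5469]
Step 6: x=[-0.7386 5.8355 8.7569 10.8849] v=[-1.1158 1.5811 -0.7286 -2.6211]
Step 7: x=[-0.4030 4.7997 7.9959 10.0104] v=[0.6713 -2.0716 -1.5220 -1.7491]
Max displacement = 3.7386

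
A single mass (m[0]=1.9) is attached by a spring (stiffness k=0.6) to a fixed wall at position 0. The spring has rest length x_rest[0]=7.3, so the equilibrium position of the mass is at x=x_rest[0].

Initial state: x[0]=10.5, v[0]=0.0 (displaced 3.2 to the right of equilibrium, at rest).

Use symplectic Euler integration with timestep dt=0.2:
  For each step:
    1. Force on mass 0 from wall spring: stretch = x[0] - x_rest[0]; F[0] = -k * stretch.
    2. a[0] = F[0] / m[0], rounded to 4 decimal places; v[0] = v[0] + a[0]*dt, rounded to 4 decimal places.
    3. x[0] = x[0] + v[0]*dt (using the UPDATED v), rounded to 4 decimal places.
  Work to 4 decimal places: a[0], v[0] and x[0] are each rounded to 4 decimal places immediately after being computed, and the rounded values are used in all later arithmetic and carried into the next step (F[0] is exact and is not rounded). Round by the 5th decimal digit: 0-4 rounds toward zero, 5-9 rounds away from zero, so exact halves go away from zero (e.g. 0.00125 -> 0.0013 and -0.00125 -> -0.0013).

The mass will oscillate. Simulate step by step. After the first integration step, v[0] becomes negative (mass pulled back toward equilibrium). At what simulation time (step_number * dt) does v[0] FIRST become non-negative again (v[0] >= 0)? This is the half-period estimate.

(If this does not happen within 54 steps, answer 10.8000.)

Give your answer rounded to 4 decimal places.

Step 0: x=[10.5000] v=[0.0000]
Step 1: x=[10.4596] v=[-0.2021]
Step 2: x=[10.3793] v=[-0.4017]
Step 3: x=[10.2601] v=[-0.5962]
Step 4: x=[10.1035] v=[-0.7832]
Step 5: x=[9.9114] v=[-0.9603]
Step 6: x=[9.6864] v=[-1.1252]
Step 7: x=[9.4312] v=[-1.2759]
Step 8: x=[9.1491] v=[-1.4105]
Step 9: x=[8.8436] v=[-1.5273]
Step 10: x=[8.5186] v=[-1.6248]
Step 11: x=[8.1782] v=[-1.7018]
Step 12: x=[7.8267] v=[-1.7573]
Step 13: x=[7.4686] v=[-1.7906]
Step 14: x=[7.1084] v=[-1.8012]
Step 15: x=[6.7506] v=[-1.7891]
Step 16: x=[6.3997] v=[-1.7544]
Step 17: x=[6.0602] v=[-1.6975]
Step 18: x=[5.7364] v=[-1.6192]
Step 19: x=[5.4323] v=[-1.5204]
Step 20: x=[5.1518] v=[-1.4024]
Step 21: x=[4.8985] v=[-1.2667]
Step 22: x=[4.6755] v=[-1.1150]
Step 23: x=[4.4857] v=[-0.9492]
Step 24: x=[4.3314] v=[-0.7715]
Step 25: x=[4.2146] v=[-0.5840]
Step 26: x=[4.1368] v=[-0.3891]
Step 27: x=[4.0989] v=[-0.1893]
Step 28: x=[4.1015] v=[0.0129]
First v>=0 after going negative at step 28, time=5.6000

Answer: 5.6000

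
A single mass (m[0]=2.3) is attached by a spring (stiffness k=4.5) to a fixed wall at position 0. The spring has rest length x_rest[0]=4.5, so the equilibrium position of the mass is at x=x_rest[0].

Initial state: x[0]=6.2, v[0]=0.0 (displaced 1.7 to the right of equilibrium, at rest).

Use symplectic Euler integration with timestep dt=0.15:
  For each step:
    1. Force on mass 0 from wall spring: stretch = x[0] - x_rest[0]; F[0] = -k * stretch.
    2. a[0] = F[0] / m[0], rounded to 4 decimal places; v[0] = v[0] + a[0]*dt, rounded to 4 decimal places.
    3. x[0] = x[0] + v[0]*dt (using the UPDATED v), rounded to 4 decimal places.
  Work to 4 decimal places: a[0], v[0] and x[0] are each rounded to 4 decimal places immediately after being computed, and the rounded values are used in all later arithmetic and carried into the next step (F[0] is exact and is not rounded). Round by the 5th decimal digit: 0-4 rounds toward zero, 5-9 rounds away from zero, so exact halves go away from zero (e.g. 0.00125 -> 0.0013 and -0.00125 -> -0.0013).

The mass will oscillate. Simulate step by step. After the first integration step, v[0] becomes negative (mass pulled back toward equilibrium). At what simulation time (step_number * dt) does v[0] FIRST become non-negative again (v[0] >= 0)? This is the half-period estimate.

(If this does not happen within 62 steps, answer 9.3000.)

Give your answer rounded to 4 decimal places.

Step 0: x=[6.2000] v=[0.0000]
Step 1: x=[6.1252] v=[-0.4989]
Step 2: x=[5.9788] v=[-0.9759]
Step 3: x=[5.7673] v=[-1.4099]
Step 4: x=[5.5000] v=[-1.7818]
Step 5: x=[5.1887] v=[-2.0753]
Step 6: x=[4.8471] v=[-2.2774]
Step 7: x=[4.4902] v=[-2.3793]
Step 8: x=[4.1337] v=[-2.3764]
Step 9: x=[3.7934] v=[-2.2689]
Step 10: x=[3.4842] v=[-2.0615]
Step 11: x=[3.2197] v=[-1.7634]
Step 12: x=[3.0115] v=[-1.3877]
Step 13: x=[2.8689] v=[-0.9509]
Step 14: x=[2.7981] v=[-0.4722]
Step 15: x=[2.8022] v=[0.0273]
First v>=0 after going negative at step 15, time=2.2500

Answer: 2.2500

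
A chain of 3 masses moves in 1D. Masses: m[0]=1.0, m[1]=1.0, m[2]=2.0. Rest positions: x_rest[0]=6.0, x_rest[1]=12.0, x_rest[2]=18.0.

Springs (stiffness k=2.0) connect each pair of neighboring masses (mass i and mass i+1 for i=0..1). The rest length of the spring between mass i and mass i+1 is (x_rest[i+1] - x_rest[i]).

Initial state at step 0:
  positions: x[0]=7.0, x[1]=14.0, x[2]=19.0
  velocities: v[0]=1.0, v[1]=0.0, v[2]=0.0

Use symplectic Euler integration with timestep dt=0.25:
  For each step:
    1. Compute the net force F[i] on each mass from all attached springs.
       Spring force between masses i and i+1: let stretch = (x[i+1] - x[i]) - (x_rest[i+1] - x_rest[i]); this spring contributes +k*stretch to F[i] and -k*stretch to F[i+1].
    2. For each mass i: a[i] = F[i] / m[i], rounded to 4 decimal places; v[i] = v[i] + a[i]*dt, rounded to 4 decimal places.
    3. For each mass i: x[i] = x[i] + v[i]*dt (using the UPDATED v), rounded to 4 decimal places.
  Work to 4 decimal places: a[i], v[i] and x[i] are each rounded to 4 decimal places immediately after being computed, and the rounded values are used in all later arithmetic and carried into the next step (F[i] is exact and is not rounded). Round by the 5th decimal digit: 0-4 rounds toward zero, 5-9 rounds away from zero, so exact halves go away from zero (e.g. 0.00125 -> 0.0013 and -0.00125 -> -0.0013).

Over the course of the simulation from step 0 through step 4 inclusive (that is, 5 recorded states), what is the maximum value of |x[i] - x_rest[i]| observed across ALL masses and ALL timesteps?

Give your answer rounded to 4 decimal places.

Step 0: x=[7.0000 14.0000 19.0000] v=[1.0000 0.0000 0.0000]
Step 1: x=[7.3750 13.7500 19.0625] v=[1.5000 -1.0000 0.2500]
Step 2: x=[7.7969 13.3672 19.1680] v=[1.6875 -1.5313 0.4219]
Step 3: x=[8.1651 13.0132 19.2859] v=[1.4727 -1.4161 0.4717]
Step 4: x=[8.3893 12.8373 19.3868] v=[0.8968 -0.7038 0.4035]
Max displacement = 2.3893

Answer: 2.3893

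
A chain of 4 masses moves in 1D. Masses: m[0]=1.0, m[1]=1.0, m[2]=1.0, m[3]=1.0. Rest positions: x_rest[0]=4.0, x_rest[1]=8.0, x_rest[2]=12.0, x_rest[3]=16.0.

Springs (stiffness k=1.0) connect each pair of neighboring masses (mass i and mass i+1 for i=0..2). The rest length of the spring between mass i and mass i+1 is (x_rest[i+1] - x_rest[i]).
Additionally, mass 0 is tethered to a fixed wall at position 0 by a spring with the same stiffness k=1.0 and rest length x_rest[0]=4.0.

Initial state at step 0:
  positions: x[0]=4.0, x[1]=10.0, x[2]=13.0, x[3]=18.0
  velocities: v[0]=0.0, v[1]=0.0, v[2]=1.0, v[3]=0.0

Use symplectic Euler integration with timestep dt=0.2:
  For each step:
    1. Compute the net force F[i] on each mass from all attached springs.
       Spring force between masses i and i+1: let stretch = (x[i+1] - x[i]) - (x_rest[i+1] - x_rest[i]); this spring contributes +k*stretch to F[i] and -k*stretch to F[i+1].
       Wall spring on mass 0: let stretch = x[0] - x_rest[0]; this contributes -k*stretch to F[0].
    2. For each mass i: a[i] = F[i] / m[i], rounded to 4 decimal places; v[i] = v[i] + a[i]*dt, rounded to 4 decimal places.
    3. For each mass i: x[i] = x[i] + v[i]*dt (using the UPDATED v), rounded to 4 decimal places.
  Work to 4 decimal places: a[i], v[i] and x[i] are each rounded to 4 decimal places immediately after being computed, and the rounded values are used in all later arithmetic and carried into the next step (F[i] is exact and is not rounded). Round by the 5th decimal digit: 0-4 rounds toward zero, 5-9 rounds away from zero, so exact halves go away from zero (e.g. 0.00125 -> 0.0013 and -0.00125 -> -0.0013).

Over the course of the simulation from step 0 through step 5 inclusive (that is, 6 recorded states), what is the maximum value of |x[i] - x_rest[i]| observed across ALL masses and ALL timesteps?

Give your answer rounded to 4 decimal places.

Step 0: x=[4.0000 10.0000 13.0000 18.0000] v=[0.0000 0.0000 1.0000 0.0000]
Step 1: x=[4.0800 9.8800 13.2800 17.9600] v=[0.4000 -0.6000 1.4000 -0.2000]
Step 2: x=[4.2288 9.6640 13.6112 17.8928] v=[0.7440 -1.0800 1.6560 -0.3360]
Step 3: x=[4.4259 9.3885 13.9558 17.8143] v=[0.9853 -1.3776 1.7229 -0.3923]
Step 4: x=[4.6444 9.0972 14.2720 17.7415] v=[1.0926 -1.4567 1.5811 -0.3640]
Step 5: x=[4.8553 8.8347 14.5200 17.6899] v=[1.0543 -1.3123 1.2400 -0.2579]
Max displacement = 2.5200

Answer: 2.5200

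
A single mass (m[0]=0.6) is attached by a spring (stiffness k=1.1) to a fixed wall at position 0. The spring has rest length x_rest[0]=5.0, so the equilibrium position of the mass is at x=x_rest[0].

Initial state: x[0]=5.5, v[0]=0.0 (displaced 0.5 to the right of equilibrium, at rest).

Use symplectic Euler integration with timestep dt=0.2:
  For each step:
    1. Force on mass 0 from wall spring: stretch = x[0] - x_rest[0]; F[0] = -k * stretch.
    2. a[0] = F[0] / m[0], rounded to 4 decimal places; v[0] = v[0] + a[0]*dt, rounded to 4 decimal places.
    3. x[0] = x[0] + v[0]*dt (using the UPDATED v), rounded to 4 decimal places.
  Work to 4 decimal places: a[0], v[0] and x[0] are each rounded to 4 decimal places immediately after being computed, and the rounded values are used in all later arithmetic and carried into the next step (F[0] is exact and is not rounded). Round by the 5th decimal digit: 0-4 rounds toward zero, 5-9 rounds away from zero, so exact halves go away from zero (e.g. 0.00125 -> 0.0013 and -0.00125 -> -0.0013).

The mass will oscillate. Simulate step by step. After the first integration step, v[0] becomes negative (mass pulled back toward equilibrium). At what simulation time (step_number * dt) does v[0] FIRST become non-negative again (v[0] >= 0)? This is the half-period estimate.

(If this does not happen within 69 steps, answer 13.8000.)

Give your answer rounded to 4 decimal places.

Answer: 2.4000

Derivation:
Step 0: x=[5.5000] v=[0.0000]
Step 1: x=[5.4633] v=[-0.1833]
Step 2: x=[5.3927] v=[-0.3532]
Step 3: x=[5.2933] v=[-0.4972]
Step 4: x=[5.1724] v=[-0.6047]
Step 5: x=[5.0388] v=[-0.6679]
Step 6: x=[4.9024] v=[-0.6821]
Step 7: x=[4.7731] v=[-0.6463]
Step 8: x=[4.6605] v=[-0.5631]
Step 9: x=[4.5728] v=[-0.4386]
Step 10: x=[4.5164] v=[-0.2820]
Step 11: x=[4.4955] v=[-0.1047]
Step 12: x=[4.5116] v=[0.0803]
First v>=0 after going negative at step 12, time=2.4000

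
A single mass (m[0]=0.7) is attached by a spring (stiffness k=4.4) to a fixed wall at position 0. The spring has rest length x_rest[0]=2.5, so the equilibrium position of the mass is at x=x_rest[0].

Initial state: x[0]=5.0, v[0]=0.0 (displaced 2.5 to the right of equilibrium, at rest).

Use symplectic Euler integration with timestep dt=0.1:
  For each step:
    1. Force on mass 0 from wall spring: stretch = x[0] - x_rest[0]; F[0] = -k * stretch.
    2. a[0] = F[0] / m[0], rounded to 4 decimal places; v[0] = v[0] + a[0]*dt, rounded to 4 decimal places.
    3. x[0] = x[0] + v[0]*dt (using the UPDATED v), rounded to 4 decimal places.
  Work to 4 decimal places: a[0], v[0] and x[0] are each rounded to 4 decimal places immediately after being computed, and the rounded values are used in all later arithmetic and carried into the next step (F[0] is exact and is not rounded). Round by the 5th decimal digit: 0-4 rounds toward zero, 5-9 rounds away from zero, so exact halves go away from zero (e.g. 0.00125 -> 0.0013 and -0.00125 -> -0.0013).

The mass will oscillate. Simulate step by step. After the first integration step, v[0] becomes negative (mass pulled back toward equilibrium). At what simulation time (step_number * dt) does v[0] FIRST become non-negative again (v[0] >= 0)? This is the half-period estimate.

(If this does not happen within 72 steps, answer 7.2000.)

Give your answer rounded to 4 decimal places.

Answer: 1.3000

Derivation:
Step 0: x=[5.0000] v=[0.0000]
Step 1: x=[4.8429] v=[-1.5714]
Step 2: x=[4.5385] v=[-3.0441]
Step 3: x=[4.1060] v=[-4.3254]
Step 4: x=[3.5725] v=[-5.3349]
Step 5: x=[2.9716] v=[-6.0090]
Step 6: x=[2.3411] v=[-6.3054]
Step 7: x=[1.7206] v=[-6.2055]
Step 8: x=[1.1490] v=[-5.7156]
Step 9: x=[0.6624] v=[-4.8664]
Step 10: x=[0.2913] v=[-3.7113]
Step 11: x=[0.0590] v=[-2.3230]
Step 12: x=[-0.0199] v=[-0.7887]
Step 13: x=[0.0596] v=[0.7952]
First v>=0 after going negative at step 13, time=1.3000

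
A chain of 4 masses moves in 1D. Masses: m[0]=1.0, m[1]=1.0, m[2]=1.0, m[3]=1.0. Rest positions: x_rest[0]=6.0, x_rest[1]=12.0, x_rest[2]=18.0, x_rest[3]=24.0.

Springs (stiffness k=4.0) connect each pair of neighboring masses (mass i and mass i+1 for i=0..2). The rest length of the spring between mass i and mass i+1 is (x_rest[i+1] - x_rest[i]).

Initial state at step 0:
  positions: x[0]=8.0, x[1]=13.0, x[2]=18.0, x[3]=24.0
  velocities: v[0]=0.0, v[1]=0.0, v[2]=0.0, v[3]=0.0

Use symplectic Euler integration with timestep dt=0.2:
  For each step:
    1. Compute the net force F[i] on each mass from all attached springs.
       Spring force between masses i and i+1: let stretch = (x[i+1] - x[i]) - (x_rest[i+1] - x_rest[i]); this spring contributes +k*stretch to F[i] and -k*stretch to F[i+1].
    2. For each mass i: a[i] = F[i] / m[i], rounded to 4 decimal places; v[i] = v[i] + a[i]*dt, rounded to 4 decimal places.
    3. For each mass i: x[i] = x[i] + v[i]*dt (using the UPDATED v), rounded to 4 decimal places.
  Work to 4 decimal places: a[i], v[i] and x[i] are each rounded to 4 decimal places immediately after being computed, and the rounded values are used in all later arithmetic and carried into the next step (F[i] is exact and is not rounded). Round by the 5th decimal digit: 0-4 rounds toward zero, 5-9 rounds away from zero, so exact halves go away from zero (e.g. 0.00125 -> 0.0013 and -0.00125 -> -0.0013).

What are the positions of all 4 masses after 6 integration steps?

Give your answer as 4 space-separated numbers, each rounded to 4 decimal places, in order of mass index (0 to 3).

Answer: 6.0943 12.8046 19.1297 24.9714

Derivation:
Step 0: x=[8.0000 13.0000 18.0000 24.0000] v=[0.0000 0.0000 0.0000 0.0000]
Step 1: x=[7.8400 13.0000 18.1600 24.0000] v=[-0.8000 0.0000 0.8000 0.0000]
Step 2: x=[7.5456 13.0000 18.4288 24.0256] v=[-1.4720 0.0000 1.3440 0.1280]
Step 3: x=[7.1639 12.9959 18.7245 24.1157] v=[-1.9085 -0.0205 1.4784 0.4506]
Step 4: x=[6.7553 12.9753 18.9662 24.3032] v=[-2.0429 -0.1032 1.2085 0.9376]
Step 5: x=[6.3819 12.9180 19.1033 24.5968] v=[-1.8669 -0.2865 0.6854 1.4680]
Step 6: x=[6.0943 12.8046 19.1297 24.9714] v=[-1.4380 -0.5671 0.1320 1.8732]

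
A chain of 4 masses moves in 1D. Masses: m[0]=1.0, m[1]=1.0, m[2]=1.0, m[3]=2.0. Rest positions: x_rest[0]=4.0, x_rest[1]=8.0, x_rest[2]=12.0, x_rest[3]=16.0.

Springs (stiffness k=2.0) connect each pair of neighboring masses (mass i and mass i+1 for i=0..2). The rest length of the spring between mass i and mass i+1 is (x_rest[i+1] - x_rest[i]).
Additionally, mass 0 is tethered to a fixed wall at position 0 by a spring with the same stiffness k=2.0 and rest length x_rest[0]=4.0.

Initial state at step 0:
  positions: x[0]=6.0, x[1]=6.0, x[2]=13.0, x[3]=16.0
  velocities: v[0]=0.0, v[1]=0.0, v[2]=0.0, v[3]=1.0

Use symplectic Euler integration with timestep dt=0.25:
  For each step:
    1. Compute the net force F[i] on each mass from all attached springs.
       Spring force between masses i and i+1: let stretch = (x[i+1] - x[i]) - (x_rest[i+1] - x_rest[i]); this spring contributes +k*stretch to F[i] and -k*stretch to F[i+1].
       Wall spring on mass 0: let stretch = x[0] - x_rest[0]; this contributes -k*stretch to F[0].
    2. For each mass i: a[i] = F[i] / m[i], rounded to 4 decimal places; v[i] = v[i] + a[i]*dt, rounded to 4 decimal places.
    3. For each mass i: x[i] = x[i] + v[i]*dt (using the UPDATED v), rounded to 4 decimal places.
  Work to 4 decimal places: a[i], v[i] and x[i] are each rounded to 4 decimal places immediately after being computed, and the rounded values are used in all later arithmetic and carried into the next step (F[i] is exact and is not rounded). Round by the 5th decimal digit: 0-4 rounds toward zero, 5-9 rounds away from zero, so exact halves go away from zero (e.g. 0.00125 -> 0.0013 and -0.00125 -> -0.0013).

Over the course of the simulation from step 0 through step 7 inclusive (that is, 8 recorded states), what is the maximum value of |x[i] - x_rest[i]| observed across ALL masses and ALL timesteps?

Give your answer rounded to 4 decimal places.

Answer: 2.2048

Derivation:
Step 0: x=[6.0000 6.0000 13.0000 16.0000] v=[0.0000 0.0000 0.0000 1.0000]
Step 1: x=[5.2500 6.8750 12.5000 16.3125] v=[-3.0000 3.5000 -2.0000 1.2500]
Step 2: x=[4.0469 8.2500 11.7734 16.6367] v=[-4.8125 5.5000 -2.9063 1.2969]
Step 3: x=[2.8633 9.5401 11.2143 16.9070] v=[-4.7344 5.1602 -2.2364 1.0811]
Step 4: x=[2.1564 10.2048 11.1575 17.0715] v=[-2.8277 2.6589 -0.2272 0.6579]
Step 5: x=[2.1860 9.9826 11.7209 17.1164] v=[0.1183 -0.8890 2.2535 0.1794]
Step 6: x=[2.9169 9.0031 12.7414 17.0740] v=[2.9236 -3.9182 4.0821 -0.1695]
Step 7: x=[4.0440 7.7301 13.8362 17.0108] v=[4.5083 -5.0922 4.3793 -0.2527]
Max displacement = 2.2048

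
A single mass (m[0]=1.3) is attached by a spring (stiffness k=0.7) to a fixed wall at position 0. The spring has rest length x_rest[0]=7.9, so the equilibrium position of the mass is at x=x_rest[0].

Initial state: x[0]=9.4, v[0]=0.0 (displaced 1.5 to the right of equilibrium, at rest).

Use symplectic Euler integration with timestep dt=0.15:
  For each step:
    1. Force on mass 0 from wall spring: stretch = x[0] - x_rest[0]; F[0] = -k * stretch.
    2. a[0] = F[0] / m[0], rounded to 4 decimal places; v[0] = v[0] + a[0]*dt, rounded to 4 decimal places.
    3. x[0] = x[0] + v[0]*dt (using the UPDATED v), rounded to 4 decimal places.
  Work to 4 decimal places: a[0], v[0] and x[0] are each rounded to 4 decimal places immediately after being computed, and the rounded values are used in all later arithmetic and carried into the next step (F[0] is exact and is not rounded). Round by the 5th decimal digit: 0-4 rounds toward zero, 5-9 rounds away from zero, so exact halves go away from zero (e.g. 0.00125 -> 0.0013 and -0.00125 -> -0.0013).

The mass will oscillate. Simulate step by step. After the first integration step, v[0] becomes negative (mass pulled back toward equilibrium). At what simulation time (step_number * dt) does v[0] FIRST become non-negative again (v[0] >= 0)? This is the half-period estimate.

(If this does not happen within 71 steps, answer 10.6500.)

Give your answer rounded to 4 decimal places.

Answer: 4.3500

Derivation:
Step 0: x=[9.4000] v=[0.0000]
Step 1: x=[9.3818] v=[-0.1212]
Step 2: x=[9.3457] v=[-0.2409]
Step 3: x=[9.2920] v=[-0.3577]
Step 4: x=[9.2215] v=[-0.4701]
Step 5: x=[9.1350] v=[-0.5768]
Step 6: x=[9.0335] v=[-0.6766]
Step 7: x=[8.9183] v=[-0.7681]
Step 8: x=[8.7908] v=[-0.8503]
Step 9: x=[8.6525] v=[-0.9223]
Step 10: x=[8.5050] v=[-0.9831]
Step 11: x=[8.3502] v=[-1.0320]
Step 12: x=[8.1899] v=[-1.0684]
Step 13: x=[8.0261] v=[-1.0918]
Step 14: x=[7.8608] v=[-1.1020]
Step 15: x=[7.6960] v=[-1.0988]
Step 16: x=[7.5337] v=[-1.0823]
Step 17: x=[7.3758] v=[-1.0527]
Step 18: x=[7.2242] v=[-1.0104]
Step 19: x=[7.0808] v=[-0.9558]
Step 20: x=[6.9474] v=[-0.8896]
Step 21: x=[6.8255] v=[-0.8127]
Step 22: x=[6.7166] v=[-0.7259]
Step 23: x=[6.6221] v=[-0.6303]
Step 24: x=[6.5430] v=[-0.5271]
Step 25: x=[6.4804] v=[-0.4175]
Step 26: x=[6.4350] v=[-0.3028]
Step 27: x=[6.4073] v=[-0.1845]
Step 28: x=[6.3977] v=[-0.0639]
Step 29: x=[6.4063] v=[0.0574]
First v>=0 after going negative at step 29, time=4.3500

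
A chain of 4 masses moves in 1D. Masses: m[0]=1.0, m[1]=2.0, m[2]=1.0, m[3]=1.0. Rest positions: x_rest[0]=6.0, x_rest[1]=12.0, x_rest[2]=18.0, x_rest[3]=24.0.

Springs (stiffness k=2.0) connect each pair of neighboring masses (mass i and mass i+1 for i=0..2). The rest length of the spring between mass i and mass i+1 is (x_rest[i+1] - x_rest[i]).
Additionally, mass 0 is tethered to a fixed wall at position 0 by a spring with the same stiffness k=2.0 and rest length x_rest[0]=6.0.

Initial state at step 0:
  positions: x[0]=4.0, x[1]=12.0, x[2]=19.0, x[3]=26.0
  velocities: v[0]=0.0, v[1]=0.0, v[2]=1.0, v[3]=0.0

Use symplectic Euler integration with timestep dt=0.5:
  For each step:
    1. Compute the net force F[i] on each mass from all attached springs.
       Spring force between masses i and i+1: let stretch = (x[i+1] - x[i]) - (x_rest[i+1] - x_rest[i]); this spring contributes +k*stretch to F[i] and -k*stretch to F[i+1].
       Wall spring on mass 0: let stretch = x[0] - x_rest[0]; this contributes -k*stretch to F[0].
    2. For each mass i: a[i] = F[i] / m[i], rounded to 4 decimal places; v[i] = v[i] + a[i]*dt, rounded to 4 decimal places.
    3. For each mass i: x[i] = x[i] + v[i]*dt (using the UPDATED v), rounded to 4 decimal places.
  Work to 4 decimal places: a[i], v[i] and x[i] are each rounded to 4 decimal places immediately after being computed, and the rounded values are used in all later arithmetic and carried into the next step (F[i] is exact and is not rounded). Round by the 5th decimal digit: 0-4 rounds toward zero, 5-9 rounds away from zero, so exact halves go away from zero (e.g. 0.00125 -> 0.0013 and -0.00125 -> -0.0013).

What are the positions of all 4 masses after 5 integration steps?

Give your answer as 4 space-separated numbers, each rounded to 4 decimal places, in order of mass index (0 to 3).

Step 0: x=[4.0000 12.0000 19.0000 26.0000] v=[0.0000 0.0000 1.0000 0.0000]
Step 1: x=[6.0000 11.7500 19.5000 25.5000] v=[4.0000 -0.5000 1.0000 -1.0000]
Step 2: x=[7.8750 12.0000 19.1250 25.0000] v=[3.7500 0.5000 -0.7500 -1.0000]
Step 3: x=[7.8750 13.0000 18.1250 24.5625] v=[0.0000 2.0000 -2.0000 -0.8750]
Step 4: x=[6.5000 14.0000 17.7813 23.9063] v=[-2.7500 2.0000 -0.6875 -1.3125]
Step 5: x=[5.6250 14.0704 18.6094 23.1876] v=[-1.7500 0.1407 1.6562 -1.4375]

Answer: 5.6250 14.0704 18.6094 23.1876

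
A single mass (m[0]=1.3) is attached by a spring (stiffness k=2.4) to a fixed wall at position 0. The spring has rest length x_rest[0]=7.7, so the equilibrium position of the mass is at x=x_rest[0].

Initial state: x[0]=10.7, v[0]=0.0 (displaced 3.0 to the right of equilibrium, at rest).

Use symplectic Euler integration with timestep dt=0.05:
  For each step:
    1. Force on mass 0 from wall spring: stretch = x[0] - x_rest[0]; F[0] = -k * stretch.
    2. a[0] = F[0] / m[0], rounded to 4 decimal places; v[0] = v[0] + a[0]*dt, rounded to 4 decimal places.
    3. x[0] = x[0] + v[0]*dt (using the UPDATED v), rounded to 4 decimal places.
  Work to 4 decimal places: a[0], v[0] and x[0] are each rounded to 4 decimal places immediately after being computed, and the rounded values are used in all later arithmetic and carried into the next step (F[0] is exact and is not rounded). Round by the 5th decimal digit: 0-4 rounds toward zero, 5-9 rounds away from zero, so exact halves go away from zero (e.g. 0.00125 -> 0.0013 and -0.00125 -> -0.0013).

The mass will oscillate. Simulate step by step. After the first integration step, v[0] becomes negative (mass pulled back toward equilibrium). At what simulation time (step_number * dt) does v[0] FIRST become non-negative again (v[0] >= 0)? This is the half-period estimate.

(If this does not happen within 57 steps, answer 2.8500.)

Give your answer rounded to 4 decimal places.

Answer: 2.3500

Derivation:
Step 0: x=[10.7000] v=[0.0000]
Step 1: x=[10.6862] v=[-0.2769]
Step 2: x=[10.6586] v=[-0.5526]
Step 3: x=[10.6173] v=[-0.8257]
Step 4: x=[10.5626] v=[-1.0950]
Step 5: x=[10.4946] v=[-1.3592]
Step 6: x=[10.4137] v=[-1.6172]
Step 7: x=[10.3203] v=[-1.8677]
Step 8: x=[10.2148] v=[-2.1096]
Step 9: x=[10.0977] v=[-2.3417]
Step 10: x=[9.9696] v=[-2.5630]
Step 11: x=[9.8310] v=[-2.7725]
Step 12: x=[9.6825] v=[-2.9692]
Step 13: x=[9.5249] v=[-3.1522]
Step 14: x=[9.3589] v=[-3.3207]
Step 15: x=[9.1852] v=[-3.4738]
Step 16: x=[9.0047] v=[-3.6109]
Step 17: x=[8.8181] v=[-3.7313]
Step 18: x=[8.6264] v=[-3.8345]
Step 19: x=[8.4304] v=[-3.9200]
Step 20: x=[8.2310] v=[-3.9874]
Step 21: x=[8.0292] v=[-4.0364]
Step 22: x=[7.8259] v=[-4.0668]
Step 23: x=[7.6220] v=[-4.0784]
Step 24: x=[7.4184] v=[-4.0712]
Step 25: x=[7.2161] v=[-4.0452]
Step 26: x=[7.0161] v=[-4.0005]
Step 27: x=[6.8192] v=[-3.9374]
Step 28: x=[6.6264] v=[-3.8561]
Step 29: x=[6.4386] v=[-3.7570]
Step 30: x=[6.2566] v=[-3.6406]
Step 31: x=[6.0812] v=[-3.5074]
Step 32: x=[5.9133] v=[-3.3580]
Step 33: x=[5.7536] v=[-3.1931]
Step 34: x=[5.6029] v=[-3.0134]
Step 35: x=[5.4619] v=[-2.8198]
Step 36: x=[5.3312] v=[-2.6132]
Step 37: x=[5.2115] v=[-2.3945]
Step 38: x=[5.1033] v=[-2.1648]
Step 39: x=[5.0070] v=[-1.9251]
Step 40: x=[4.9232] v=[-1.6765]
Step 41: x=[4.8522] v=[-1.4202]
Step 42: x=[4.7943] v=[-1.1573]
Step 43: x=[4.7498] v=[-0.8891]
Step 44: x=[4.7190] v=[-0.6168]
Step 45: x=[4.7019] v=[-0.3416]
Step 46: x=[4.6987] v=[-0.0649]
Step 47: x=[4.7093] v=[0.2121]
First v>=0 after going negative at step 47, time=2.3500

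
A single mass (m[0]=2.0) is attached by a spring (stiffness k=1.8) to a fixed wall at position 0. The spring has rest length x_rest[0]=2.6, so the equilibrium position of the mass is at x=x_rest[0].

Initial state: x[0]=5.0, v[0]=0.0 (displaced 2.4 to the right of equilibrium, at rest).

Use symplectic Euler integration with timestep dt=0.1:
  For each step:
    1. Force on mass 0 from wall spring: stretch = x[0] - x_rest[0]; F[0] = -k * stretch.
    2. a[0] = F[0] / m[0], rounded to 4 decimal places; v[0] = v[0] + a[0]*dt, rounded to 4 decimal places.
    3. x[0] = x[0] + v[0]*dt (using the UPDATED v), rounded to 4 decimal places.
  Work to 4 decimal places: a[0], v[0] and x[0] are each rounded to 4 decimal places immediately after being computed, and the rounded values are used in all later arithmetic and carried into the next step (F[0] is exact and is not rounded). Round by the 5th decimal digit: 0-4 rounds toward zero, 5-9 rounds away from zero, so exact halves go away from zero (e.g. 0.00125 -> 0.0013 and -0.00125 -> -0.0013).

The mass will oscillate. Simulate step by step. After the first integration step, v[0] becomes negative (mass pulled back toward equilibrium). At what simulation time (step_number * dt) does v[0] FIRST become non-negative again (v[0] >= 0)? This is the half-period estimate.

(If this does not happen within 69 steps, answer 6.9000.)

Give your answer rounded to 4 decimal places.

Step 0: x=[5.0000] v=[0.0000]
Step 1: x=[4.9784] v=[-0.2160]
Step 2: x=[4.9354] v=[-0.4301]
Step 3: x=[4.8714] v=[-0.6403]
Step 4: x=[4.7869] v=[-0.8447]
Step 5: x=[4.6828] v=[-1.0415]
Step 6: x=[4.5599] v=[-1.2290]
Step 7: x=[4.4194] v=[-1.4054]
Step 8: x=[4.2625] v=[-1.5692]
Step 9: x=[4.0906] v=[-1.7188]
Step 10: x=[3.9053] v=[-1.8530]
Step 11: x=[3.7083] v=[-1.9705]
Step 12: x=[3.5013] v=[-2.0703]
Step 13: x=[3.2862] v=[-2.1514]
Step 14: x=[3.0649] v=[-2.2132]
Step 15: x=[2.8394] v=[-2.2550]
Step 16: x=[2.6117] v=[-2.2766]
Step 17: x=[2.3839] v=[-2.2777]
Step 18: x=[2.1581] v=[-2.2583]
Step 19: x=[1.9363] v=[-2.2185]
Step 20: x=[1.7204] v=[-2.1588]
Step 21: x=[1.5124] v=[-2.0796]
Step 22: x=[1.3142] v=[-1.9817]
Step 23: x=[1.1276] v=[-1.8660]
Step 24: x=[0.9543] v=[-1.7335]
Step 25: x=[0.7958] v=[-1.5854]
Step 26: x=[0.6535] v=[-1.4230]
Step 27: x=[0.5287] v=[-1.2478]
Step 28: x=[0.4226] v=[-1.0614]
Step 29: x=[0.3361] v=[-0.8654]
Step 30: x=[0.2699] v=[-0.6617]
Step 31: x=[0.2247] v=[-0.4520]
Step 32: x=[0.2009] v=[-0.2382]
Step 33: x=[0.1987] v=[-0.0223]
Step 34: x=[0.2181] v=[0.1938]
First v>=0 after going negative at step 34, time=3.4000

Answer: 3.4000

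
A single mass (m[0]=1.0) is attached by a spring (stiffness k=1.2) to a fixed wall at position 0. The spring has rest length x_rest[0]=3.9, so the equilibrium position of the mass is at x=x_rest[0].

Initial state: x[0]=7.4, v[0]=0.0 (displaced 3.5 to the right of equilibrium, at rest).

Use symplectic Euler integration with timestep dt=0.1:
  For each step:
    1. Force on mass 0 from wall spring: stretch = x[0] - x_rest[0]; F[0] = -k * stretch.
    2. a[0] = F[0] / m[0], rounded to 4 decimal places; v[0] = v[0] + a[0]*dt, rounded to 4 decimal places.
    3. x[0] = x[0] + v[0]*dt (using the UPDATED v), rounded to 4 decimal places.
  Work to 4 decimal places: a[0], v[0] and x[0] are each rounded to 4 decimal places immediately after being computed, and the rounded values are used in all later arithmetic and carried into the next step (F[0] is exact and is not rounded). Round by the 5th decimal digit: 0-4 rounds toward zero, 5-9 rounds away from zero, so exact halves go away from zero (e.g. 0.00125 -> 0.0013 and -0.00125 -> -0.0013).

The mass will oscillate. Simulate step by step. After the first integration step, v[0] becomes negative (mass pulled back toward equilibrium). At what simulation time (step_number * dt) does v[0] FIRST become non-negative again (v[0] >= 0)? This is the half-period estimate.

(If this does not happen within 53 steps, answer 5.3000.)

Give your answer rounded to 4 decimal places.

Step 0: x=[7.4000] v=[0.0000]
Step 1: x=[7.3580] v=[-0.4200]
Step 2: x=[7.2745] v=[-0.8350]
Step 3: x=[7.1505] v=[-1.2399]
Step 4: x=[6.9875] v=[-1.6300]
Step 5: x=[6.7875] v=[-2.0005]
Step 6: x=[6.5528] v=[-2.3470]
Step 7: x=[6.2863] v=[-2.6653]
Step 8: x=[5.9911] v=[-2.9517]
Step 9: x=[5.6708] v=[-3.2026]
Step 10: x=[5.3293] v=[-3.4151]
Step 11: x=[4.9706] v=[-3.5866]
Step 12: x=[4.5991] v=[-3.7151]
Step 13: x=[4.2192] v=[-3.7990]
Step 14: x=[3.8355] v=[-3.8373]
Step 15: x=[3.4525] v=[-3.8296]
Step 16: x=[3.0749] v=[-3.7759]
Step 17: x=[2.7072] v=[-3.6769]
Step 18: x=[2.3538] v=[-3.5338]
Step 19: x=[2.0190] v=[-3.3483]
Step 20: x=[1.7067] v=[-3.1226]
Step 21: x=[1.4208] v=[-2.8594]
Step 22: x=[1.1646] v=[-2.5619]
Step 23: x=[0.9412] v=[-2.2337]
Step 24: x=[0.7533] v=[-1.8786]
Step 25: x=[0.6032] v=[-1.5010]
Step 26: x=[0.4927] v=[-1.1054]
Step 27: x=[0.4231] v=[-0.6965]
Step 28: x=[0.3952] v=[-0.2793]
Step 29: x=[0.4093] v=[0.1413]
First v>=0 after going negative at step 29, time=2.9000

Answer: 2.9000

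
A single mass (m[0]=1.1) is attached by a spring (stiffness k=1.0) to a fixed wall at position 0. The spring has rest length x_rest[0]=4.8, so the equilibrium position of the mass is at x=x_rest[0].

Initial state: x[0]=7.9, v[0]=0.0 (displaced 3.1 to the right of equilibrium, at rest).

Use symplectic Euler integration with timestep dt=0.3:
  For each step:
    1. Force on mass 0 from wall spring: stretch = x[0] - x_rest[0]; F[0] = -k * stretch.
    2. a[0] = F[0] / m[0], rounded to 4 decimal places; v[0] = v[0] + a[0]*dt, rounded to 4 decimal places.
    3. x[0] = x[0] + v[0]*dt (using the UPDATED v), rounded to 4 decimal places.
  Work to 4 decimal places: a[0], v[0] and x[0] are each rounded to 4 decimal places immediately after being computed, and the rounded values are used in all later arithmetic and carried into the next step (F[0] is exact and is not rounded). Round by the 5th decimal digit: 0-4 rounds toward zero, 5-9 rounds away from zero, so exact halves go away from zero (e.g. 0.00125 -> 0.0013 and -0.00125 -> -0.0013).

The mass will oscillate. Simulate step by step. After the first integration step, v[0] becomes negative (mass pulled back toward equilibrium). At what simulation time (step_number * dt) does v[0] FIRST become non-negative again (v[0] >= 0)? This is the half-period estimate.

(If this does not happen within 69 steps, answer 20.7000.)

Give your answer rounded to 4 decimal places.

Answer: 3.3000

Derivation:
Step 0: x=[7.9000] v=[0.0000]
Step 1: x=[7.6464] v=[-0.8455]
Step 2: x=[7.1599] v=[-1.6218]
Step 3: x=[6.4803] v=[-2.2654]
Step 4: x=[5.6632] v=[-2.7237]
Step 5: x=[4.7755] v=[-2.9591]
Step 6: x=[3.8898] v=[-2.9524]
Step 7: x=[3.0785] v=[-2.7042]
Step 8: x=[2.4081] v=[-2.2347]
Step 9: x=[1.9334] v=[-1.5824]
Step 10: x=[1.6932] v=[-0.8006]
Step 11: x=[1.7072] v=[0.0467]
First v>=0 after going negative at step 11, time=3.3000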